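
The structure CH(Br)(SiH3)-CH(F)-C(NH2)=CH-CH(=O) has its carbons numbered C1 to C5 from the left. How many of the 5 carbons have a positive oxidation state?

2

Assign +1 per bond to O/N/halogen, −1 per bond to H or an electropositive element, and 0 per bond to carbon. Tallying each carbon:
C1: 1C, 1H, 1Br, 1Si → 0 − 1 + 1 − 1 = -1
C2: 2C, 1H, 1F → 0 − 1 + 1 = 0
C3: 3C, 1N → 0 + 1 = +1
C4: 3C, 1H → 0 − 1 = -1
C5: 1C, 1H, 2O → 0 − 1 + 2 = +1
2 carbons (C3, C5) meet the condition.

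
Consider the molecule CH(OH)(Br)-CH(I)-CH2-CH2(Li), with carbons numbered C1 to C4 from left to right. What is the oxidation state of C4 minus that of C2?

-3

C4: 1C, 2H, 1Li → 0 − 2 − 1 = -3
C2: 2C, 1H, 1I → 0 − 1 + 1 = 0
Difference: -3 − (0) = -3.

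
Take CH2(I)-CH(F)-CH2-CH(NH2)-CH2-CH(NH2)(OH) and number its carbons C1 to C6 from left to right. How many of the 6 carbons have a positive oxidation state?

1

Assign +1 per bond to O/N/halogen, −1 per bond to H or an electropositive element, and 0 per bond to carbon. Tallying each carbon:
C1: 1C, 2H, 1I → 0 − 2 + 1 = -1
C2: 2C, 1H, 1F → 0 − 1 + 1 = 0
C3: 2C, 2H → 0 − 2 = -2
C4: 2C, 1H, 1N → 0 − 1 + 1 = 0
C5: 2C, 2H → 0 − 2 = -2
C6: 1C, 1H, 1O, 1N → 0 − 1 + 1 + 1 = +1
1 carbon (C6) meets the condition.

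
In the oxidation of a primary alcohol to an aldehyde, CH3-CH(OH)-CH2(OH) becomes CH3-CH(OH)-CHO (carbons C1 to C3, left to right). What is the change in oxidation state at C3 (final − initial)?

+2

Before: C3 has 1 bond to C, 2 bonds to H, 1 bond to O → oxidation state -1.
After: C3 has 1 bond to C, 1 bond to H, 2 bonds to O → oxidation state +1.
Δ = +1 − (-1) = +2, so this is an oxidation at C3.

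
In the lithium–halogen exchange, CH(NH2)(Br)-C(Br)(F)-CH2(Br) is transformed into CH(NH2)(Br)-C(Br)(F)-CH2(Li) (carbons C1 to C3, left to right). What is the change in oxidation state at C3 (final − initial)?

Before: C3 has 1 bond to C, 2 bonds to H, 1 bond to Br → oxidation state -1.
After: C3 has 1 bond to C, 2 bonds to H, 1 bond to Li → oxidation state -3.
Δ = -3 − (-1) = -2, so this is a reduction at C3.

-2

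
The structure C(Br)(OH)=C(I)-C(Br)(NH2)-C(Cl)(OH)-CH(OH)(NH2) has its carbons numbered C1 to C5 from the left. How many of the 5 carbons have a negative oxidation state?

Tallying each carbon's bonds:
C1: 2C, 1O, 1Br → 0 + 1 + 1 = +2
C2: 3C, 1I → 0 + 1 = +1
C3: 2C, 1N, 1Br → 0 + 1 + 1 = +2
C4: 2C, 1O, 1Cl → 0 + 1 + 1 = +2
C5: 1C, 1H, 1O, 1N → 0 − 1 + 1 + 1 = +1
0 carbons meet the condition.

0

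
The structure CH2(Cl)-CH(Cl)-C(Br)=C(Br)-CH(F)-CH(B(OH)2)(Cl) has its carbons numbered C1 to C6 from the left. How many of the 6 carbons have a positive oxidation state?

Tallying each carbon's bonds:
C1: 1C, 2H, 1Cl → 0 − 2 + 1 = -1
C2: 2C, 1H, 1Cl → 0 − 1 + 1 = 0
C3: 3C, 1Br → 0 + 1 = +1
C4: 3C, 1Br → 0 + 1 = +1
C5: 2C, 1H, 1F → 0 − 1 + 1 = 0
C6: 1C, 1H, 1Cl, 1B → 0 − 1 + 1 − 1 = -1
2 carbons (C3, C4) meet the condition.

2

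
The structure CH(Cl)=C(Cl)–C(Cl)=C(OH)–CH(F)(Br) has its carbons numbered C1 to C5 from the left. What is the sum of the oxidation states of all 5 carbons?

Count +1 for every bond to an atom more electronegative than carbon and −1 for every bond to one less electronegative; C–C bonds are 0. Tallying each carbon:
C1: 2C, 1H, 1Cl → 0 − 1 + 1 = 0
C2: 3C, 1Cl → 0 + 1 = +1
C3: 3C, 1Cl → 0 + 1 = +1
C4: 3C, 1O → 0 + 1 = +1
C5: 1C, 1H, 1F, 1Br → 0 − 1 + 1 + 1 = +1
Sum = 0 + 1 + 1 + 1 + 1 = +4.

+4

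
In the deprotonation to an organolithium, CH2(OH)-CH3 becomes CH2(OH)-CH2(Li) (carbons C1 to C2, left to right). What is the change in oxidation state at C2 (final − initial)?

Before: C2 has 1 bond to C, 3 bonds to H → oxidation state -3.
After: C2 has 1 bond to C, 2 bonds to H, 1 bond to Li → oxidation state -3.
Δ = -3 − (-3) = 0, so no net redox change at C2.

0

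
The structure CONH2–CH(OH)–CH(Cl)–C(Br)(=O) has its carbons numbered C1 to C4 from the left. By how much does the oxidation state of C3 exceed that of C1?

C3: 2C, 1H, 1Cl → 0 − 1 + 1 = 0
C1: 1C, 2O, 1N → 0 + 2 + 1 = +3
Difference: 0 − (+3) = -3.

-3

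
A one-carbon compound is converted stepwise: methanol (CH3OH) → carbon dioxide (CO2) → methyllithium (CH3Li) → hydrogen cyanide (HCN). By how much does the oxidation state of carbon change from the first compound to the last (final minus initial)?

+4

Carbon oxidation states along the series — methanol: -2, carbon dioxide: +4, methyllithium: -4, hydrogen cyanide: +2.
Net change = +2 − (-2) = +4.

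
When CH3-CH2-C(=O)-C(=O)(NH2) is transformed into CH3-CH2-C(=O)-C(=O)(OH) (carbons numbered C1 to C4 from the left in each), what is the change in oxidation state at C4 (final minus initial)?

0

Before: C4 has 1 bond to C, 2 bonds to O, 1 bond to N → oxidation state +3.
After: C4 has 1 bond to C, 3 bonds to O → oxidation state +3.
Δ = +3 − (+3) = 0, so no net redox change at C4.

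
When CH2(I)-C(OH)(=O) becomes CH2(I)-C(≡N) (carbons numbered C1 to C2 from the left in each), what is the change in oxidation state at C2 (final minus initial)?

0

Before: C2 has 1 bond to C, 3 bonds to O → oxidation state +3.
After: C2 has 1 bond to C, 3 bonds to N → oxidation state +3.
Δ = +3 − (+3) = 0, so no net redox change at C2.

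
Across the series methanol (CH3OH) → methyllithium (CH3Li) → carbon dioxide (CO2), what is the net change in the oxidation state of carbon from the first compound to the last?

Carbon oxidation states along the series — methanol: -2, methyllithium: -4, carbon dioxide: +4.
Net change = +4 − (-2) = +6.

+6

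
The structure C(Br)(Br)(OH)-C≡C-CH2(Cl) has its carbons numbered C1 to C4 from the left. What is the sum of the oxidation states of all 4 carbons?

+2

Count +1 for every bond to an atom more electronegative than carbon and −1 for every bond to one less electronegative; C–C bonds are 0. Tallying each carbon:
C1: 1C, 1O, 2Br → 0 + 1 + 2 = +3
C2: 4C → 0 = 0
C3: 4C → 0 = 0
C4: 1C, 2H, 1Cl → 0 − 2 + 1 = -1
Sum = +3 + 0 + 0 − 1 = +2.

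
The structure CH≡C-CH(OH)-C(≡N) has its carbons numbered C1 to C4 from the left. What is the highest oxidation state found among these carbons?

+3

Bonds to more-electronegative neighbours contribute +1 each, bonds to H or metals contribute −1 each, and C–C bonds contribute 0. Tallying each carbon:
C1: 3C, 1H → 0 − 1 = -1
C2: 4C → 0 = 0
C3: 2C, 1H, 1O → 0 − 1 + 1 = 0
C4: 1C, 3N → 0 + 3 = +3
The highest value is +3.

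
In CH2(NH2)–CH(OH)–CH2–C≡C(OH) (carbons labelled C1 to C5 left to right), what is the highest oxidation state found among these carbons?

+1

Bonds to more-electronegative neighbours contribute +1 each, bonds to H or metals contribute −1 each, and C–C bonds contribute 0. Tallying each carbon:
C1: 1C, 2H, 1N → 0 − 2 + 1 = -1
C2: 2C, 1H, 1O → 0 − 1 + 1 = 0
C3: 2C, 2H → 0 − 2 = -2
C4: 4C → 0 = 0
C5: 3C, 1O → 0 + 1 = +1
The highest value is +1.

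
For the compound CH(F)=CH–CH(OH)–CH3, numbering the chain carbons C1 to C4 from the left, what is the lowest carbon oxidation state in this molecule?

-3

Assign +1 per bond to O/N/halogen, −1 per bond to H or an electropositive element, and 0 per bond to carbon. Tallying each carbon:
C1: 2C, 1H, 1F → 0 − 1 + 1 = 0
C2: 3C, 1H → 0 − 1 = -1
C3: 2C, 1H, 1O → 0 − 1 + 1 = 0
C4: 1C, 3H → 0 − 3 = -3
The lowest value is -3.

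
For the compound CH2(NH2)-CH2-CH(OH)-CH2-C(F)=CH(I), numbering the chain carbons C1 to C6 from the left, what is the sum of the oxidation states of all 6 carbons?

-4

Each bond to a more electronegative atom (O, N, halogen) counts +1, each bond to a less electronegative atom (H, metal, B, Si) counts −1, and each C–C bond counts 0. Tallying each carbon:
C1: 1C, 2H, 1N → 0 − 2 + 1 = -1
C2: 2C, 2H → 0 − 2 = -2
C3: 2C, 1H, 1O → 0 − 1 + 1 = 0
C4: 2C, 2H → 0 − 2 = -2
C5: 3C, 1F → 0 + 1 = +1
C6: 2C, 1H, 1I → 0 − 1 + 1 = 0
Sum = -1 − 2 + 0 − 2 + 1 + 0 = -4.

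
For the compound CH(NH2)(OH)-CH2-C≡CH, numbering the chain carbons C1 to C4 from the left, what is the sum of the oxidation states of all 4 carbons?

Tallying each carbon's bonds:
C1: 1C, 1H, 1O, 1N → 0 − 1 + 1 + 1 = +1
C2: 2C, 2H → 0 − 2 = -2
C3: 4C → 0 = 0
C4: 3C, 1H → 0 − 1 = -1
Sum = +1 − 2 + 0 − 1 = -2.

-2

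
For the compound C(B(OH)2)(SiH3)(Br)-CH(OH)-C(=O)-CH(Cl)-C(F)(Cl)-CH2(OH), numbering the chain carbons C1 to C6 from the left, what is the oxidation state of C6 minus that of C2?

C6: 1C, 2H, 1O → 0 − 2 + 1 = -1
C2: 2C, 1H, 1O → 0 − 1 + 1 = 0
Difference: -1 − (0) = -1.

-1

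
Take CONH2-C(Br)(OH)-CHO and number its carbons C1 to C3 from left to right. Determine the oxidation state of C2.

+2

Assign +1 per bond to O/N/halogen, −1 per bond to H or an electropositive element, and 0 per bond to carbon.
C2 has one bond to C (0), one bond to C (0), one bond to Br (+1), one bond to O (+1).
Oxidation state = 0 + 0 + 1 + 1 = +2.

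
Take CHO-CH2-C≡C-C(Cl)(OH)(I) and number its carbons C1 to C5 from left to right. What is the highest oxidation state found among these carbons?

Assign +1 per bond to O/N/halogen, −1 per bond to H or an electropositive element, and 0 per bond to carbon. Tallying each carbon:
C1: 1C, 1H, 2O → 0 − 1 + 2 = +1
C2: 2C, 2H → 0 − 2 = -2
C3: 4C → 0 = 0
C4: 4C → 0 = 0
C5: 1C, 1O, 1Cl, 1I → 0 + 1 + 1 + 1 = +3
The highest value is +3.

+3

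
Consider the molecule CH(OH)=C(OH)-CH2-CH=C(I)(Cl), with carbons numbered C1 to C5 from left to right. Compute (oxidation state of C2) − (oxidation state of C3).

+3

C2: 3C, 1O → 0 + 1 = +1
C3: 2C, 2H → 0 − 2 = -2
Difference: +1 − (-2) = +3.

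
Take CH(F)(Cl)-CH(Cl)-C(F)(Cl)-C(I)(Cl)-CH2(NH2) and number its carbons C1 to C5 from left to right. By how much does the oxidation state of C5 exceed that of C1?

-2

C5: 1C, 2H, 1N → 0 − 2 + 1 = -1
C1: 1C, 1H, 1F, 1Cl → 0 − 1 + 1 + 1 = +1
Difference: -1 − (+1) = -2.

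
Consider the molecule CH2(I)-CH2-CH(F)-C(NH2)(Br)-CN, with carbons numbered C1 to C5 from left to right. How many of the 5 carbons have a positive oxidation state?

Tallying each carbon's bonds:
C1: 1C, 2H, 1I → 0 − 2 + 1 = -1
C2: 2C, 2H → 0 − 2 = -2
C3: 2C, 1H, 1F → 0 − 1 + 1 = 0
C4: 2C, 1N, 1Br → 0 + 1 + 1 = +2
C5: 1C, 3N → 0 + 3 = +3
2 carbons (C4, C5) meet the condition.

2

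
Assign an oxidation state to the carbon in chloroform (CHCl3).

The carbon has one bond to H (-1), one bond to Cl (+1), one bond to Cl (+1), one bond to Cl (+1).
Oxidation state = -1 + 1 + 1 + 1 = +2.

+2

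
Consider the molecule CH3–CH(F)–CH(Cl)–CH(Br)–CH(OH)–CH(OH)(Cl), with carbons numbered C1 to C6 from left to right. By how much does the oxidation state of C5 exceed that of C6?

-1

C5: 2C, 1H, 1O → 0 − 1 + 1 = 0
C6: 1C, 1H, 1O, 1Cl → 0 − 1 + 1 + 1 = +1
Difference: 0 − (+1) = -1.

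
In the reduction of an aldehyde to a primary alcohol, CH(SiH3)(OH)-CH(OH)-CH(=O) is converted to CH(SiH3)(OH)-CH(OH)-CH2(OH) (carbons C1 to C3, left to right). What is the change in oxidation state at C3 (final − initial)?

Before: C3 has 1 bond to C, 1 bond to H, 2 bonds to O → oxidation state +1.
After: C3 has 1 bond to C, 2 bonds to H, 1 bond to O → oxidation state -1.
Δ = -1 − (+1) = -2, so this is a reduction at C3.

-2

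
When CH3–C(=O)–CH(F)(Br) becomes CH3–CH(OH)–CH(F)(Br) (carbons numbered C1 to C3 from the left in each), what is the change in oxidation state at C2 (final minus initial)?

Before: C2 has 2 bonds to C, 2 bonds to O → oxidation state +2.
After: C2 has 2 bonds to C, 1 bond to H, 1 bond to O → oxidation state 0.
Δ = 0 − (+2) = -2, so this is a reduction at C2.

-2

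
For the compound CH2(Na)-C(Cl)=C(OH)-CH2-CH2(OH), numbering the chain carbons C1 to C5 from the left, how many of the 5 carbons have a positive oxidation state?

Tallying each carbon's bonds:
C1: 1C, 2H, 1Na → 0 − 2 − 1 = -3
C2: 3C, 1Cl → 0 + 1 = +1
C3: 3C, 1O → 0 + 1 = +1
C4: 2C, 2H → 0 − 2 = -2
C5: 1C, 2H, 1O → 0 − 2 + 1 = -1
2 carbons (C2, C3) meet the condition.

2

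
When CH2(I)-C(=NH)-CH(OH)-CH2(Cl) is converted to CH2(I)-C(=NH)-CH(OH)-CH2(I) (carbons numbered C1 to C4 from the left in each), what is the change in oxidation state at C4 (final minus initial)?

Before: C4 has 1 bond to C, 2 bonds to H, 1 bond to Cl → oxidation state -1.
After: C4 has 1 bond to C, 2 bonds to H, 1 bond to I → oxidation state -1.
Δ = -1 − (-1) = 0, so no net redox change at C4.

0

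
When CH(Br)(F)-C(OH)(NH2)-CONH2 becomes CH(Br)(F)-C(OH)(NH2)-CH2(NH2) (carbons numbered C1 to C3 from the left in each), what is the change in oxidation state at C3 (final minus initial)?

-4

Before: C3 has 1 bond to C, 2 bonds to O, 1 bond to N → oxidation state +3.
After: C3 has 1 bond to C, 2 bonds to H, 1 bond to N → oxidation state -1.
Δ = -1 − (+3) = -4, so this is a reduction at C3.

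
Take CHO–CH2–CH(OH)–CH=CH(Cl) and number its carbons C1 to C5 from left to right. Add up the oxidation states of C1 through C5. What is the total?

-2

Tallying each carbon's bonds:
C1: 1C, 1H, 2O → 0 − 1 + 2 = +1
C2: 2C, 2H → 0 − 2 = -2
C3: 2C, 1H, 1O → 0 − 1 + 1 = 0
C4: 3C, 1H → 0 − 1 = -1
C5: 2C, 1H, 1Cl → 0 − 1 + 1 = 0
Sum = +1 − 2 + 0 − 1 + 0 = -2.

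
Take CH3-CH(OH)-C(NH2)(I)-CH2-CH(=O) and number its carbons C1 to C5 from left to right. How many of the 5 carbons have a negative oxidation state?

2

Count +1 for every bond to an atom more electronegative than carbon and −1 for every bond to one less electronegative; C–C bonds are 0. Tallying each carbon:
C1: 1C, 3H → 0 − 3 = -3
C2: 2C, 1H, 1O → 0 − 1 + 1 = 0
C3: 2C, 1N, 1I → 0 + 1 + 1 = +2
C4: 2C, 2H → 0 − 2 = -2
C5: 1C, 1H, 2O → 0 − 1 + 2 = +1
2 carbons (C1, C4) meet the condition.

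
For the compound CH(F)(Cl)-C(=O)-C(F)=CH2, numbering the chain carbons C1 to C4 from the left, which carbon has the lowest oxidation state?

C4

Each bond to a more electronegative atom (O, N, halogen) counts +1, each bond to a less electronegative atom (H, metal, B, Si) counts −1, and each C–C bond counts 0. Tallying each carbon:
C1: 1C, 1H, 1F, 1Cl → 0 − 1 + 1 + 1 = +1
C2: 2C, 2O → 0 + 2 = +2
C3: 3C, 1F → 0 + 1 = +1
C4: 2C, 2H → 0 − 2 = -2
The most reduced carbon is C4 at -2.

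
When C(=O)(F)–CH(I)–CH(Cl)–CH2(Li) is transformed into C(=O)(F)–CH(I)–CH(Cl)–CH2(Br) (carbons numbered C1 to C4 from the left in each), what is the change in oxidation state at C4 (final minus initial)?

Before: C4 has 1 bond to C, 2 bonds to H, 1 bond to Li → oxidation state -3.
After: C4 has 1 bond to C, 2 bonds to H, 1 bond to Br → oxidation state -1.
Δ = -1 − (-3) = +2, so this is an oxidation at C4.

+2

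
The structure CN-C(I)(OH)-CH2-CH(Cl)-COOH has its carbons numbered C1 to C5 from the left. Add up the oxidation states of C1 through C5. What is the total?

+6

Assign +1 per bond to O/N/halogen, −1 per bond to H or an electropositive element, and 0 per bond to carbon. Tallying each carbon:
C1: 1C, 3N → 0 + 3 = +3
C2: 2C, 1O, 1I → 0 + 1 + 1 = +2
C3: 2C, 2H → 0 − 2 = -2
C4: 2C, 1H, 1Cl → 0 − 1 + 1 = 0
C5: 1C, 3O → 0 + 3 = +3
Sum = +3 + 2 − 2 + 0 + 3 = +6.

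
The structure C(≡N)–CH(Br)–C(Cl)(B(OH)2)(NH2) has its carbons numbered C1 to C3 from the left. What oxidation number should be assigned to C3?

+1

Bonds to more-electronegative neighbours contribute +1 each, bonds to H or metals contribute −1 each, and C–C bonds contribute 0.
C3 has one bond to C (0), one bond to Cl (+1), one bond to B (-1), one bond to N (+1).
Oxidation state = 0 + 1 − 1 + 1 = +1.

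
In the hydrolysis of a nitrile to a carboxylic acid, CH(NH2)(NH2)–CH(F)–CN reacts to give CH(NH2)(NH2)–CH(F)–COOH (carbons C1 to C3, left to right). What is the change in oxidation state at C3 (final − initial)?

0

Before: C3 has 1 bond to C, 3 bonds to N → oxidation state +3.
After: C3 has 1 bond to C, 3 bonds to O → oxidation state +3.
Δ = +3 − (+3) = 0, so no net redox change at C3.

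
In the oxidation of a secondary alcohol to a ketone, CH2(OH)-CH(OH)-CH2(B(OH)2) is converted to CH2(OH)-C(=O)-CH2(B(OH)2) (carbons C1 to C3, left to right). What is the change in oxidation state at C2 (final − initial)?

+2

Before: C2 has 2 bonds to C, 1 bond to H, 1 bond to O → oxidation state 0.
After: C2 has 2 bonds to C, 2 bonds to O → oxidation state +2.
Δ = +2 − (0) = +2, so this is an oxidation at C2.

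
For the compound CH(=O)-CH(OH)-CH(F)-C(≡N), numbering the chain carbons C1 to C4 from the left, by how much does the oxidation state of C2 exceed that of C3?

0

C2: 2C, 1H, 1O → 0 − 1 + 1 = 0
C3: 2C, 1H, 1F → 0 − 1 + 1 = 0
Difference: 0 − (0) = 0.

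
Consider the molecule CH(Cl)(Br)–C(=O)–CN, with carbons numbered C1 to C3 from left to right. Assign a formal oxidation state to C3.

C3 has one bond to C (0), a triple bond to N (3×+1 = +3).
Oxidation state = 0 + 3 = +3.

+3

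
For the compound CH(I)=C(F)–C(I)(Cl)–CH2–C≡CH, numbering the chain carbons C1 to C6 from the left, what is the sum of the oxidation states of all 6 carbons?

Assign +1 per bond to O/N/halogen, −1 per bond to H or an electropositive element, and 0 per bond to carbon. Tallying each carbon:
C1: 2C, 1H, 1I → 0 − 1 + 1 = 0
C2: 3C, 1F → 0 + 1 = +1
C3: 2C, 1Cl, 1I → 0 + 1 + 1 = +2
C4: 2C, 2H → 0 − 2 = -2
C5: 4C → 0 = 0
C6: 3C, 1H → 0 − 1 = -1
Sum = 0 + 1 + 2 − 2 + 0 − 1 = 0.

0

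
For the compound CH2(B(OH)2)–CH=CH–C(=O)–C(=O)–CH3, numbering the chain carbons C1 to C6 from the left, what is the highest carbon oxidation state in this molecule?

Tallying each carbon's bonds:
C1: 1C, 2H, 1B → 0 − 2 − 1 = -3
C2: 3C, 1H → 0 − 1 = -1
C3: 3C, 1H → 0 − 1 = -1
C4: 2C, 2O → 0 + 2 = +2
C5: 2C, 2O → 0 + 2 = +2
C6: 1C, 3H → 0 − 3 = -3
The highest value is +2.

+2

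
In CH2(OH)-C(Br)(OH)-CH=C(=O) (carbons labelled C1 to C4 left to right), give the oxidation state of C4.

+2

C4 has a double bond to C (2×0 = 0), a double bond to O (2×+1 = +2).
Oxidation state = 0 + 2 = +2.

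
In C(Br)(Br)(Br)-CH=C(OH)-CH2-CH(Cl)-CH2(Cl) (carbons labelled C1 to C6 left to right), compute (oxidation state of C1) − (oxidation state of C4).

C1: 1C, 3Br → 0 + 3 = +3
C4: 2C, 2H → 0 − 2 = -2
Difference: +3 − (-2) = +5.

+5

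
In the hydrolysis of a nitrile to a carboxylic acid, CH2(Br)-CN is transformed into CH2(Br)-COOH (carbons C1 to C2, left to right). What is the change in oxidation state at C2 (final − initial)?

0

Before: C2 has 1 bond to C, 3 bonds to N → oxidation state +3.
After: C2 has 1 bond to C, 3 bonds to O → oxidation state +3.
Δ = +3 − (+3) = 0, so no net redox change at C2.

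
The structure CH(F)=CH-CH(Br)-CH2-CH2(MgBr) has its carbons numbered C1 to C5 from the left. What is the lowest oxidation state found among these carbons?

-3

Tallying each carbon's bonds:
C1: 2C, 1H, 1F → 0 − 1 + 1 = 0
C2: 3C, 1H → 0 − 1 = -1
C3: 2C, 1H, 1Br → 0 − 1 + 1 = 0
C4: 2C, 2H → 0 − 2 = -2
C5: 1C, 2H, 1Mg → 0 − 2 − 1 = -3
The lowest value is -3.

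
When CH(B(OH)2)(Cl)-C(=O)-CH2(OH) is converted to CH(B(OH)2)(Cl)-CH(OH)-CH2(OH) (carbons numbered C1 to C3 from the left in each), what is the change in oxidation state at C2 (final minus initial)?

-2

Before: C2 has 2 bonds to C, 2 bonds to O → oxidation state +2.
After: C2 has 2 bonds to C, 1 bond to H, 1 bond to O → oxidation state 0.
Δ = 0 − (+2) = -2, so this is a reduction at C2.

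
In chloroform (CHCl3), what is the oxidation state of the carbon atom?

The carbon has one bond to H (-1), one bond to Cl (+1), one bond to Cl (+1), one bond to Cl (+1).
Oxidation state = -1 + 1 + 1 + 1 = +2.

+2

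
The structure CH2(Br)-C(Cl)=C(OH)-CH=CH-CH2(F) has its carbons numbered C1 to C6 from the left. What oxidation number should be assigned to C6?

Assign +1 per bond to O/N/halogen, −1 per bond to H or an electropositive element, and 0 per bond to carbon.
C6 has one bond to C (0), one bond to H (-1), one bond to H (-1), one bond to F (+1).
Oxidation state = 0 − 1 − 1 + 1 = -1.

-1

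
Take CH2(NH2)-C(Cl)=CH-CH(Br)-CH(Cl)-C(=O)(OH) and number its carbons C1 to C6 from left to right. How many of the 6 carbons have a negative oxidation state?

Assign +1 per bond to O/N/halogen, −1 per bond to H or an electropositive element, and 0 per bond to carbon. Tallying each carbon:
C1: 1C, 2H, 1N → 0 − 2 + 1 = -1
C2: 3C, 1Cl → 0 + 1 = +1
C3: 3C, 1H → 0 − 1 = -1
C4: 2C, 1H, 1Br → 0 − 1 + 1 = 0
C5: 2C, 1H, 1Cl → 0 − 1 + 1 = 0
C6: 1C, 3O → 0 + 3 = +3
2 carbons (C1, C3) meet the condition.

2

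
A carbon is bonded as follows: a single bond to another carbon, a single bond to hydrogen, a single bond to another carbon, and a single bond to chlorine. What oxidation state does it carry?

0

The carbon has one bond to C (0), one bond to C (0), one bond to H (-1), one bond to Cl (+1).
Oxidation state = 0 + 0 − 1 + 1 = 0.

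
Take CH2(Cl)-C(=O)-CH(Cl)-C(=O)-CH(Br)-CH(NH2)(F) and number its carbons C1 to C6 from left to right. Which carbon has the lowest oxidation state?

C1

Tallying each carbon's bonds:
C1: 1C, 2H, 1Cl → 0 − 2 + 1 = -1
C2: 2C, 2O → 0 + 2 = +2
C3: 2C, 1H, 1Cl → 0 − 1 + 1 = 0
C4: 2C, 2O → 0 + 2 = +2
C5: 2C, 1H, 1Br → 0 − 1 + 1 = 0
C6: 1C, 1H, 1N, 1F → 0 − 1 + 1 + 1 = +1
The most reduced carbon is C1 at -1.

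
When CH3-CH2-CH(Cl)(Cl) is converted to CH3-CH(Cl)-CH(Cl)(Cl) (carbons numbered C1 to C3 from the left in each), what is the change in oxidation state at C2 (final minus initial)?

Before: C2 has 2 bonds to C, 2 bonds to H → oxidation state -2.
After: C2 has 2 bonds to C, 1 bond to H, 1 bond to Cl → oxidation state 0.
Δ = 0 − (-2) = +2, so this is an oxidation at C2.

+2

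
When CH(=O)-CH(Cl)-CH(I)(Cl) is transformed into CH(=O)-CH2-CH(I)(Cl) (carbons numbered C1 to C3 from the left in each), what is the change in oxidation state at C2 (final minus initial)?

-2

Before: C2 has 2 bonds to C, 1 bond to H, 1 bond to Cl → oxidation state 0.
After: C2 has 2 bonds to C, 2 bonds to H → oxidation state -2.
Δ = -2 − (0) = -2, so this is a reduction at C2.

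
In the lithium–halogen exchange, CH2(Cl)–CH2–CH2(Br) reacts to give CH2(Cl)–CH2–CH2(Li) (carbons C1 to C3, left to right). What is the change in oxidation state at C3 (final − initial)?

-2

Before: C3 has 1 bond to C, 2 bonds to H, 1 bond to Br → oxidation state -1.
After: C3 has 1 bond to C, 2 bonds to H, 1 bond to Li → oxidation state -3.
Δ = -3 − (-1) = -2, so this is a reduction at C3.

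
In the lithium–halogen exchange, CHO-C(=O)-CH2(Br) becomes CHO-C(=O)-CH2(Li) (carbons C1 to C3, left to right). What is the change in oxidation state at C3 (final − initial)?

Before: C3 has 1 bond to C, 2 bonds to H, 1 bond to Br → oxidation state -1.
After: C3 has 1 bond to C, 2 bonds to H, 1 bond to Li → oxidation state -3.
Δ = -3 − (-1) = -2, so this is a reduction at C3.

-2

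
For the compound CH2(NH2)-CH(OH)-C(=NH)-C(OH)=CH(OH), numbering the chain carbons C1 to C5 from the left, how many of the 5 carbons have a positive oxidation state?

2

Tallying each carbon's bonds:
C1: 1C, 2H, 1N → 0 − 2 + 1 = -1
C2: 2C, 1H, 1O → 0 − 1 + 1 = 0
C3: 2C, 2N → 0 + 2 = +2
C4: 3C, 1O → 0 + 1 = +1
C5: 2C, 1H, 1O → 0 − 1 + 1 = 0
2 carbons (C3, C4) meet the condition.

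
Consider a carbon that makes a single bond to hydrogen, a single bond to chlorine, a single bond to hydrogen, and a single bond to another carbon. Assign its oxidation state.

Count +1 for every bond to an atom more electronegative than carbon and −1 for every bond to one less electronegative; C–C bonds are 0.
The carbon has one bond to C (0), one bond to Cl (+1), one bond to H (-1), one bond to H (-1).
Oxidation state = 0 + 1 − 1 − 1 = -1.

-1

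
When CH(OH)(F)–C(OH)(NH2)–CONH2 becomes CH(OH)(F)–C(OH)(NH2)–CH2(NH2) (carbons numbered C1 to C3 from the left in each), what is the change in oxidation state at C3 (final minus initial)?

Before: C3 has 1 bond to C, 2 bonds to O, 1 bond to N → oxidation state +3.
After: C3 has 1 bond to C, 2 bonds to H, 1 bond to N → oxidation state -1.
Δ = -1 − (+3) = -4, so this is a reduction at C3.

-4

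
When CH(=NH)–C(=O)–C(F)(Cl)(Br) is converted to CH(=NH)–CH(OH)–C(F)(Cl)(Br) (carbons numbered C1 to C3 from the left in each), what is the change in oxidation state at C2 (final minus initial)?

Before: C2 has 2 bonds to C, 2 bonds to O → oxidation state +2.
After: C2 has 2 bonds to C, 1 bond to H, 1 bond to O → oxidation state 0.
Δ = 0 − (+2) = -2, so this is a reduction at C2.

-2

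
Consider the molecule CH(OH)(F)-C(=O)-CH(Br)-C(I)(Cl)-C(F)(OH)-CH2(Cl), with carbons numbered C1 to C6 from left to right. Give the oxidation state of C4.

C4 has one bond to C (0), one bond to C (0), one bond to I (+1), one bond to Cl (+1).
Oxidation state = 0 + 0 + 1 + 1 = +2.

+2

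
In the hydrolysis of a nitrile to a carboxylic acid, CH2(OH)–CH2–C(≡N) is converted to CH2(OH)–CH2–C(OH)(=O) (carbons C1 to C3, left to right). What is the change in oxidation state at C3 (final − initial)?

Before: C3 has 1 bond to C, 3 bonds to N → oxidation state +3.
After: C3 has 1 bond to C, 3 bonds to O → oxidation state +3.
Δ = +3 − (+3) = 0, so no net redox change at C3.

0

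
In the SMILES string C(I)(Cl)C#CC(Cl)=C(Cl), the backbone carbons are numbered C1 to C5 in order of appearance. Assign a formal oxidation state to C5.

0

Bonds to more-electronegative neighbours contribute +1 each, bonds to H or metals contribute −1 each, and C–C bonds contribute 0.
C5 has a double bond to C (2×0 = 0), one bond to Cl (+1), one bond to H (-1).
Oxidation state = 0 + 1 − 1 = 0.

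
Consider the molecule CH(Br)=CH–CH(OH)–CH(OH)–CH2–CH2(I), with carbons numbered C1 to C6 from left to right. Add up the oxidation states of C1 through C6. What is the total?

Tallying each carbon's bonds:
C1: 2C, 1H, 1Br → 0 − 1 + 1 = 0
C2: 3C, 1H → 0 − 1 = -1
C3: 2C, 1H, 1O → 0 − 1 + 1 = 0
C4: 2C, 1H, 1O → 0 − 1 + 1 = 0
C5: 2C, 2H → 0 − 2 = -2
C6: 1C, 2H, 1I → 0 − 2 + 1 = -1
Sum = 0 − 1 + 0 + 0 − 2 − 1 = -4.

-4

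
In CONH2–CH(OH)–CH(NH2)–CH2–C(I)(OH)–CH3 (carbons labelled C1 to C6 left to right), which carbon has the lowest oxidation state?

Each bond to a more electronegative atom (O, N, halogen) counts +1, each bond to a less electronegative atom (H, metal, B, Si) counts −1, and each C–C bond counts 0. Tallying each carbon:
C1: 1C, 2O, 1N → 0 + 2 + 1 = +3
C2: 2C, 1H, 1O → 0 − 1 + 1 = 0
C3: 2C, 1H, 1N → 0 − 1 + 1 = 0
C4: 2C, 2H → 0 − 2 = -2
C5: 2C, 1O, 1I → 0 + 1 + 1 = +2
C6: 1C, 3H → 0 − 3 = -3
The most reduced carbon is C6 at -3.

C6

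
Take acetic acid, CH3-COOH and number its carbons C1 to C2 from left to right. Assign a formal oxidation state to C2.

+3

Each bond to a more electronegative atom (O, N, halogen) counts +1, each bond to a less electronegative atom (H, metal, B, Si) counts −1, and each C–C bond counts 0.
C2 has a double bond to O (2×+1 = +2), one bond to O (+1), one bond to C (0).
Oxidation state = +2 + 1 + 0 = +3.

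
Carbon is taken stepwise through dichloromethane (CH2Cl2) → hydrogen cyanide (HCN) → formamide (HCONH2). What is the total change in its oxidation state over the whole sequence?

Carbon oxidation states along the series — dichloromethane: 0, hydrogen cyanide: +2, formamide: +2.
Net change = +2 − (0) = +2.

+2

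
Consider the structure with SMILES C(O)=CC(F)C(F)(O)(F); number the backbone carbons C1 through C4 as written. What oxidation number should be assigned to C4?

C4 has one bond to C (0), one bond to F (+1), one bond to O (+1), one bond to F (+1).
Oxidation state = 0 + 1 + 1 + 1 = +3.

+3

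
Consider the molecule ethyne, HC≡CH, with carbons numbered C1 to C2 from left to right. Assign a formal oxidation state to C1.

-1

C1 has one bond to H (-1), a triple bond to C (3×0 = 0).
Oxidation state = -1 + 0 = -1.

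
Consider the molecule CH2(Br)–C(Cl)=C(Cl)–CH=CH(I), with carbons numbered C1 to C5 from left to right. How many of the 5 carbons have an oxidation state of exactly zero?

1

Bonds to more-electronegative neighbours contribute +1 each, bonds to H or metals contribute −1 each, and C–C bonds contribute 0. Tallying each carbon:
C1: 1C, 2H, 1Br → 0 − 2 + 1 = -1
C2: 3C, 1Cl → 0 + 1 = +1
C3: 3C, 1Cl → 0 + 1 = +1
C4: 3C, 1H → 0 − 1 = -1
C5: 2C, 1H, 1I → 0 − 1 + 1 = 0
1 carbon (C5) meets the condition.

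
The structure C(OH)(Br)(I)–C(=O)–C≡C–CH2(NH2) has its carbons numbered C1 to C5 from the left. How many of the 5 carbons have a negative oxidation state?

1

Bonds to more-electronegative neighbours contribute +1 each, bonds to H or metals contribute −1 each, and C–C bonds contribute 0. Tallying each carbon:
C1: 1C, 1O, 1Br, 1I → 0 + 1 + 1 + 1 = +3
C2: 2C, 2O → 0 + 2 = +2
C3: 4C → 0 = 0
C4: 4C → 0 = 0
C5: 1C, 2H, 1N → 0 − 2 + 1 = -1
1 carbon (C5) meets the condition.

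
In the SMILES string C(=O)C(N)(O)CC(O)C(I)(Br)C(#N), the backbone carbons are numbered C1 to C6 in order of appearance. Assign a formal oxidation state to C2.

+2

C2 has one bond to C (0), one bond to C (0), one bond to N (+1), one bond to O (+1).
Oxidation state = 0 + 0 + 1 + 1 = +2.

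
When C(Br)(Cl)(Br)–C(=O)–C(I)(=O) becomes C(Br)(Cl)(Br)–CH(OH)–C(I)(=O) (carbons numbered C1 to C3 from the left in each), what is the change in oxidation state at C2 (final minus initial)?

Before: C2 has 2 bonds to C, 2 bonds to O → oxidation state +2.
After: C2 has 2 bonds to C, 1 bond to H, 1 bond to O → oxidation state 0.
Δ = 0 − (+2) = -2, so this is a reduction at C2.

-2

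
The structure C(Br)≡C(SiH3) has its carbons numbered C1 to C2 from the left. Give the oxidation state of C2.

C2 has a triple bond to C (3×0 = 0), one bond to Si (-1).
Oxidation state = 0 − 1 = -1.

-1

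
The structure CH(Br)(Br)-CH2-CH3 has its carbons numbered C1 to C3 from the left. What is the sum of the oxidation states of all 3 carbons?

Count +1 for every bond to an atom more electronegative than carbon and −1 for every bond to one less electronegative; C–C bonds are 0. Tallying each carbon:
C1: 1C, 1H, 2Br → 0 − 1 + 2 = +1
C2: 2C, 2H → 0 − 2 = -2
C3: 1C, 3H → 0 − 3 = -3
Sum = +1 − 2 − 3 = -4.

-4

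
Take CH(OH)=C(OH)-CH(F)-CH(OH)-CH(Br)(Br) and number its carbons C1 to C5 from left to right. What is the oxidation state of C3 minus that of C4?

0

C3: 2C, 1H, 1F → 0 − 1 + 1 = 0
C4: 2C, 1H, 1O → 0 − 1 + 1 = 0
Difference: 0 − (0) = 0.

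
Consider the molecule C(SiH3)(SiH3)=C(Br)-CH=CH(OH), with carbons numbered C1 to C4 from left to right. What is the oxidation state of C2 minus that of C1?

+3

C2: 3C, 1Br → 0 + 1 = +1
C1: 2C, 2Si → 0 − 2 = -2
Difference: +1 − (-2) = +3.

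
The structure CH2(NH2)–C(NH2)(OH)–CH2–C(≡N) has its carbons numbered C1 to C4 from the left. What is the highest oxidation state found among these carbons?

Each bond to a more electronegative atom (O, N, halogen) counts +1, each bond to a less electronegative atom (H, metal, B, Si) counts −1, and each C–C bond counts 0. Tallying each carbon:
C1: 1C, 2H, 1N → 0 − 2 + 1 = -1
C2: 2C, 1O, 1N → 0 + 1 + 1 = +2
C3: 2C, 2H → 0 − 2 = -2
C4: 1C, 3N → 0 + 3 = +3
The highest value is +3.

+3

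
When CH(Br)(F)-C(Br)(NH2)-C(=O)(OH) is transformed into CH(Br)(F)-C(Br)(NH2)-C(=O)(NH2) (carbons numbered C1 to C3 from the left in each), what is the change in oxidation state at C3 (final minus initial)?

0

Before: C3 has 1 bond to C, 3 bonds to O → oxidation state +3.
After: C3 has 1 bond to C, 2 bonds to O, 1 bond to N → oxidation state +3.
Δ = +3 − (+3) = 0, so no net redox change at C3.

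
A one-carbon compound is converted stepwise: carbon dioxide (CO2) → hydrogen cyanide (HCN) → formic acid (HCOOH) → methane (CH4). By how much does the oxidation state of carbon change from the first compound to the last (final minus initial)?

Carbon oxidation states along the series — carbon dioxide: +4, hydrogen cyanide: +2, formic acid: +2, methane: -4.
Net change = -4 − (+4) = -8.

-8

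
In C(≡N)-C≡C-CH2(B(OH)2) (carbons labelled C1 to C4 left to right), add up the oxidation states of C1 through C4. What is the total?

Tallying each carbon's bonds:
C1: 1C, 3N → 0 + 3 = +3
C2: 4C → 0 = 0
C3: 4C → 0 = 0
C4: 1C, 2H, 1B → 0 − 2 − 1 = -3
Sum = +3 + 0 + 0 − 3 = 0.

0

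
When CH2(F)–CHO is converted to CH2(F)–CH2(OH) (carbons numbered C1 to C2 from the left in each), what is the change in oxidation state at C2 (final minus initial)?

-2

Before: C2 has 1 bond to C, 1 bond to H, 2 bonds to O → oxidation state +1.
After: C2 has 1 bond to C, 2 bonds to H, 1 bond to O → oxidation state -1.
Δ = -1 − (+1) = -2, so this is a reduction at C2.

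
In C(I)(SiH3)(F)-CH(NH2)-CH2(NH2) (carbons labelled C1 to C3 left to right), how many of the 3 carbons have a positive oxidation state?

1

Tallying each carbon's bonds:
C1: 1C, 1F, 1I, 1Si → 0 + 1 + 1 − 1 = +1
C2: 2C, 1H, 1N → 0 − 1 + 1 = 0
C3: 1C, 2H, 1N → 0 − 2 + 1 = -1
1 carbon (C1) meets the condition.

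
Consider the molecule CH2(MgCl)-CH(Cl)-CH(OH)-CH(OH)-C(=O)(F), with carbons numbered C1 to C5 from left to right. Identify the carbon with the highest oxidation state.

C5

Count +1 for every bond to an atom more electronegative than carbon and −1 for every bond to one less electronegative; C–C bonds are 0. Tallying each carbon:
C1: 1C, 2H, 1Mg → 0 − 2 − 1 = -3
C2: 2C, 1H, 1Cl → 0 − 1 + 1 = 0
C3: 2C, 1H, 1O → 0 − 1 + 1 = 0
C4: 2C, 1H, 1O → 0 − 1 + 1 = 0
C5: 1C, 2O, 1F → 0 + 2 + 1 = +3
The most oxidised carbon is C5 at +3.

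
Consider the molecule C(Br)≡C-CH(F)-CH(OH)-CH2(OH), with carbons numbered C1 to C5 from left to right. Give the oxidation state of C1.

Count +1 for every bond to an atom more electronegative than carbon and −1 for every bond to one less electronegative; C–C bonds are 0.
C1 has a triple bond to C (3×0 = 0), one bond to Br (+1).
Oxidation state = 0 + 1 = +1.

+1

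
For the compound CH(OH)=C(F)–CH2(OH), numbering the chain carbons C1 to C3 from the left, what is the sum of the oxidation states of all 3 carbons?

Tallying each carbon's bonds:
C1: 2C, 1H, 1O → 0 − 1 + 1 = 0
C2: 3C, 1F → 0 + 1 = +1
C3: 1C, 2H, 1O → 0 − 2 + 1 = -1
Sum = 0 + 1 − 1 = 0.

0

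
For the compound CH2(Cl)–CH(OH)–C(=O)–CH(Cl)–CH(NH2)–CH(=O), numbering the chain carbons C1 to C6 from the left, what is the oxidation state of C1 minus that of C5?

-1

C1: 1C, 2H, 1Cl → 0 − 2 + 1 = -1
C5: 2C, 1H, 1N → 0 − 1 + 1 = 0
Difference: -1 − (0) = -1.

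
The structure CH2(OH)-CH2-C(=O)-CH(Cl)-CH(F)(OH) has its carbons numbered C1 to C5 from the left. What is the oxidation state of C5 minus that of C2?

C5: 1C, 1H, 1O, 1F → 0 − 1 + 1 + 1 = +1
C2: 2C, 2H → 0 − 2 = -2
Difference: +1 − (-2) = +3.

+3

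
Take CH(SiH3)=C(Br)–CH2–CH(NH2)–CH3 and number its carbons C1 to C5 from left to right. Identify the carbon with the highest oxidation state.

Tallying each carbon's bonds:
C1: 2C, 1H, 1Si → 0 − 1 − 1 = -2
C2: 3C, 1Br → 0 + 1 = +1
C3: 2C, 2H → 0 − 2 = -2
C4: 2C, 1H, 1N → 0 − 1 + 1 = 0
C5: 1C, 3H → 0 − 3 = -3
The most oxidised carbon is C2 at +1.

C2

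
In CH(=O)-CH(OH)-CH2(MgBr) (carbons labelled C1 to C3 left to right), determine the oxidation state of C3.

Bonds to more-electronegative neighbours contribute +1 each, bonds to H or metals contribute −1 each, and C–C bonds contribute 0.
C3 has one bond to C (0), one bond to H (-1), one bond to Mg (-1), one bond to H (-1).
Oxidation state = 0 − 1 − 1 − 1 = -3.

-3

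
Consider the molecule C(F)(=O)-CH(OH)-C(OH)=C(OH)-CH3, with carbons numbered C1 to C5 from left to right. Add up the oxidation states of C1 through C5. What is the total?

Assign +1 per bond to O/N/halogen, −1 per bond to H or an electropositive element, and 0 per bond to carbon. Tallying each carbon:
C1: 1C, 2O, 1F → 0 + 2 + 1 = +3
C2: 2C, 1H, 1O → 0 − 1 + 1 = 0
C3: 3C, 1O → 0 + 1 = +1
C4: 3C, 1O → 0 + 1 = +1
C5: 1C, 3H → 0 − 3 = -3
Sum = +3 + 0 + 1 + 1 − 3 = +2.

+2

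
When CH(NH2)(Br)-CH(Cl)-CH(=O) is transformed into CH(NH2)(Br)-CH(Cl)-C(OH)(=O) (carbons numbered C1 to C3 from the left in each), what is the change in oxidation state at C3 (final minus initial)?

+2

Before: C3 has 1 bond to C, 1 bond to H, 2 bonds to O → oxidation state +1.
After: C3 has 1 bond to C, 3 bonds to O → oxidation state +3.
Δ = +3 − (+1) = +2, so this is an oxidation at C3.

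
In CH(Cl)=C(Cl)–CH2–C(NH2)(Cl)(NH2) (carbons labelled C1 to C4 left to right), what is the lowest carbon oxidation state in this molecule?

-2

Tallying each carbon's bonds:
C1: 2C, 1H, 1Cl → 0 − 1 + 1 = 0
C2: 3C, 1Cl → 0 + 1 = +1
C3: 2C, 2H → 0 − 2 = -2
C4: 1C, 2N, 1Cl → 0 + 2 + 1 = +3
The lowest value is -2.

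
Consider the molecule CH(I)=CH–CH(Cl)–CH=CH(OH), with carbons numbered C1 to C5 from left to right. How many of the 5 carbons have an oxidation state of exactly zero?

Tallying each carbon's bonds:
C1: 2C, 1H, 1I → 0 − 1 + 1 = 0
C2: 3C, 1H → 0 − 1 = -1
C3: 2C, 1H, 1Cl → 0 − 1 + 1 = 0
C4: 3C, 1H → 0 − 1 = -1
C5: 2C, 1H, 1O → 0 − 1 + 1 = 0
3 carbons (C1, C3, C5) meet the condition.

3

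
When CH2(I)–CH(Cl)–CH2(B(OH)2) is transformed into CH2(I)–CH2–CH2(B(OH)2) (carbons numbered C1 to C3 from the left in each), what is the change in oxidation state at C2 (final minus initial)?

-2

Before: C2 has 2 bonds to C, 1 bond to H, 1 bond to Cl → oxidation state 0.
After: C2 has 2 bonds to C, 2 bonds to H → oxidation state -2.
Δ = -2 − (0) = -2, so this is a reduction at C2.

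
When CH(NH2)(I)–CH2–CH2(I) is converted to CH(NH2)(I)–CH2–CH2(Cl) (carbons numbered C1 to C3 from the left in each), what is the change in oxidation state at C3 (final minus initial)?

0

Before: C3 has 1 bond to C, 2 bonds to H, 1 bond to I → oxidation state -1.
After: C3 has 1 bond to C, 2 bonds to H, 1 bond to Cl → oxidation state -1.
Δ = -1 − (-1) = 0, so no net redox change at C3.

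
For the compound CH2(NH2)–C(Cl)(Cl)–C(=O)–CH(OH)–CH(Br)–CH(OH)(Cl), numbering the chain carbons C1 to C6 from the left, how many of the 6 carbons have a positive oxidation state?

Bonds to more-electronegative neighbours contribute +1 each, bonds to H or metals contribute −1 each, and C–C bonds contribute 0. Tallying each carbon:
C1: 1C, 2H, 1N → 0 − 2 + 1 = -1
C2: 2C, 2Cl → 0 + 2 = +2
C3: 2C, 2O → 0 + 2 = +2
C4: 2C, 1H, 1O → 0 − 1 + 1 = 0
C5: 2C, 1H, 1Br → 0 − 1 + 1 = 0
C6: 1C, 1H, 1O, 1Cl → 0 − 1 + 1 + 1 = +1
3 carbons (C2, C3, C6) meet the condition.

3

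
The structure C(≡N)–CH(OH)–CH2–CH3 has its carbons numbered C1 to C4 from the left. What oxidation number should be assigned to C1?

C1 has one bond to C (0), a triple bond to N (3×+1 = +3).
Oxidation state = 0 + 3 = +3.

+3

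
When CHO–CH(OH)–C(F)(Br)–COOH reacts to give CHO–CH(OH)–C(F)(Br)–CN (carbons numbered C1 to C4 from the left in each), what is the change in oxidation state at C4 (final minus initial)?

Before: C4 has 1 bond to C, 3 bonds to O → oxidation state +3.
After: C4 has 1 bond to C, 3 bonds to N → oxidation state +3.
Δ = +3 − (+3) = 0, so no net redox change at C4.

0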